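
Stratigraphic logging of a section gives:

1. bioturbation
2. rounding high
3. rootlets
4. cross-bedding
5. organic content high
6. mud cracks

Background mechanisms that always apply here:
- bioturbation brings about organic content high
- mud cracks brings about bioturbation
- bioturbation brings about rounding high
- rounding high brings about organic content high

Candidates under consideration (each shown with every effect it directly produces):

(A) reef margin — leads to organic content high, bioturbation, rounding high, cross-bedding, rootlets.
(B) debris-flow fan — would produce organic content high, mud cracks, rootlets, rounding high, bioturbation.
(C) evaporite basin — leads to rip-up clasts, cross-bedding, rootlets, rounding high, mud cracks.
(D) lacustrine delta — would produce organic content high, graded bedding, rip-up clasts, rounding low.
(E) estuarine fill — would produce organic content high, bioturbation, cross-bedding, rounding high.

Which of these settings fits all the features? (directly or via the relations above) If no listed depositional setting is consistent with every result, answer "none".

C

Per-candidate check:
(A) reef margin — does not account for mud cracks
(B) debris-flow fan — bioturbation +; rounding high +; rootlets +; cross-bedding -; organic content high +; mud cracks +
(C) evaporite basin — accounts for every observation (bioturbation through mud cracks → bioturbation)
(D) lacustrine delta — bioturbation -; rounding high -; rootlets -; cross-bedding -; organic content high +; mud cracks -
(E) estuarine fill — bioturbation +; rounding high +; rootlets -; cross-bedding +; organic content high +; mud cracks -
(C) is the only candidate with no mismatches.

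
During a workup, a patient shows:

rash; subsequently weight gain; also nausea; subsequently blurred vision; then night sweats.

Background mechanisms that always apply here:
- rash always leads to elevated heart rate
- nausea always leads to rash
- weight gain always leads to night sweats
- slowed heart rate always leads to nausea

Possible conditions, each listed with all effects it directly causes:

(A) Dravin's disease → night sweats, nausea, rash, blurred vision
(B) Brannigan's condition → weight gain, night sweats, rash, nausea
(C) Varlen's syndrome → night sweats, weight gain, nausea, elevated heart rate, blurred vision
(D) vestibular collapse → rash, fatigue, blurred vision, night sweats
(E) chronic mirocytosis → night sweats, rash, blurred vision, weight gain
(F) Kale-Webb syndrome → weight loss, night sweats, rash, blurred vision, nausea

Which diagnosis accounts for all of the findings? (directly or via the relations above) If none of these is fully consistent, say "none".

C

Checking each candidate against the observations:
(A) Dravin's disease — rash yes; weight gain NO; nausea yes; blurred vision yes; night sweats yes
(B) Brannigan's condition — does not account for blurred vision
(C) Varlen's syndrome — accounts for every observation (rash via nausea → rash)
(D) vestibular collapse — does not account for weight gain, nausea
(E) chronic mirocytosis — does not account for nausea
(F) Kale-Webb syndrome — rash yes; weight gain NO; nausea yes; blurred vision yes; night sweats yes
(C) alone accounts for all the evidence.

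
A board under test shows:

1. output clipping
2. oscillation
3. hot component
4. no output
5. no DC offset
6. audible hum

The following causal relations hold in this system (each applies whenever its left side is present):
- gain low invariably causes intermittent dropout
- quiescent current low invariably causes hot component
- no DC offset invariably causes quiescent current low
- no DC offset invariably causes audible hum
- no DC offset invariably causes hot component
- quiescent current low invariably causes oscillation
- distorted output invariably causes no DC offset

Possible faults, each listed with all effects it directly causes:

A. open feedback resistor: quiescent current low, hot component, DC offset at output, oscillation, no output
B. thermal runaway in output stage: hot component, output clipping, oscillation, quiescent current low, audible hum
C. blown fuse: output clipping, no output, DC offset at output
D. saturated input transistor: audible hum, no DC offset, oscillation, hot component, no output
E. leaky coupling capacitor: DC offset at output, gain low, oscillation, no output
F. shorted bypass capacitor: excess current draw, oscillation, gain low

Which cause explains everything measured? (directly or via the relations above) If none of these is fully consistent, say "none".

For each candidate, compare predicted effects to what was observed:
(A) open feedback resistor — fails on output clipping, no DC offset, audible hum (predicts DC offset at output, not no DC offset)
(B) thermal runaway in output stage — output clipping ✓; oscillation ✓; hot component ✓; no output ✗; no DC offset ✗; audible hum ✓
(C) blown fuse — fails on oscillation, hot component, no DC offset, audible hum (predicts DC offset at output, not no DC offset)
(D) saturated input transistor — does not account for output clipping
(E) leaky coupling capacitor — output clipping ✗; oscillation ✓; hot component ✗; no output ✓; no DC offset ✗; audible hum ✗
(F) shorted bypass capacitor — does not account for output clipping, hot component, no output, no DC offset, audible hum
None of the listed candidates fits everything.

none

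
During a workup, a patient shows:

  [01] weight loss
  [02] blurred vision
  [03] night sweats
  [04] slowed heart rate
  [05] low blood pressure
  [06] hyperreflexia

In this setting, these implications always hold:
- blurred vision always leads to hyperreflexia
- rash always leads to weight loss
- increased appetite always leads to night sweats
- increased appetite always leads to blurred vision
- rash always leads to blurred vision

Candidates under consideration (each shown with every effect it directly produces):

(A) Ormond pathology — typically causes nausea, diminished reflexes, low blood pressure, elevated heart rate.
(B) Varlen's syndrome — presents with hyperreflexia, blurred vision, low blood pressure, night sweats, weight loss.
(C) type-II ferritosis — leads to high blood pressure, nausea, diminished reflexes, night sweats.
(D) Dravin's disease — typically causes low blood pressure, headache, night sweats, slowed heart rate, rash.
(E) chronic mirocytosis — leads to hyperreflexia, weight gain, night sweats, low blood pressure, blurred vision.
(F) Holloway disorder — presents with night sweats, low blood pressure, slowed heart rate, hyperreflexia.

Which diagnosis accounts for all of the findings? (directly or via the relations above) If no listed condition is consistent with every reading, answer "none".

Checking each candidate against the observations:
(A) Ormond pathology — weight loss miss; blurred vision miss; night sweats miss; slowed heart rate miss; low blood pressure match; hyperreflexia miss
(B) Varlen's syndrome — does not account for slowed heart rate
(C) type-II ferritosis — fails on weight loss, blurred vision, slowed heart rate, low blood pressure, hyperreflexia (predicts high blood pressure, not low blood pressure; predicts diminished reflexes, not hyperreflexia)
(D) Dravin's disease — accounts for every observation (weight loss by rash → weight loss)
(E) chronic mirocytosis — fails on weight loss, slowed heart rate (predicts weight gain, not weight loss)
(F) Holloway disorder — weight loss miss; blurred vision miss; night sweats match; slowed heart rate match; low blood pressure match; hyperreflexia match
(D) is the only candidate with no mismatches.

D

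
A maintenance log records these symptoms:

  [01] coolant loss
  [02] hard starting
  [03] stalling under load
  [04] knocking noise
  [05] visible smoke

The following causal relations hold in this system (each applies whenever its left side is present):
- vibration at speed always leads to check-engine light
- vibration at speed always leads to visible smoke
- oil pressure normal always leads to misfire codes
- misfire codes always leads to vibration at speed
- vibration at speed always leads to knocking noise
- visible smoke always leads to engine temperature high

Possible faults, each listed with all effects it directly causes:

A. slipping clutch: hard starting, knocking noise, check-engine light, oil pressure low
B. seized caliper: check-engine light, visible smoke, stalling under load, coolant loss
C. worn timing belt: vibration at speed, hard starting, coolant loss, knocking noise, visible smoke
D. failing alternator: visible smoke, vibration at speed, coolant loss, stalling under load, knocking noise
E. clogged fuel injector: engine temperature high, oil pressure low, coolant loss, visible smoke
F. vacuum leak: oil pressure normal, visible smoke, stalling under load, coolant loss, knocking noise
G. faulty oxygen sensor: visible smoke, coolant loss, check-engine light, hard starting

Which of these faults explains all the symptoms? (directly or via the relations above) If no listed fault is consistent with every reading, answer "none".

none

Testing each hypothesis:
(A) slipping clutch — coolant loss ✗; hard starting ✓; stalling under load ✗; knocking noise ✓; visible smoke ✗
(B) seized caliper — does not account for hard starting, knocking noise
(C) worn timing belt — coolant loss ✓; hard starting ✓; stalling under load ✗; knocking noise ✓; visible smoke ✓
(D) failing alternator — coolant loss ✓; hard starting ✗; stalling under load ✓; knocking noise ✓; visible smoke ✓
(E) clogged fuel injector — does not account for hard starting, stalling under load, knocking noise
(F) vacuum leak — does not account for hard starting
(G) faulty oxygen sensor — coolant loss ✓; hard starting ✓; stalling under load ✗; knocking noise ✗; visible smoke ✓
No candidate is consistent with all observations.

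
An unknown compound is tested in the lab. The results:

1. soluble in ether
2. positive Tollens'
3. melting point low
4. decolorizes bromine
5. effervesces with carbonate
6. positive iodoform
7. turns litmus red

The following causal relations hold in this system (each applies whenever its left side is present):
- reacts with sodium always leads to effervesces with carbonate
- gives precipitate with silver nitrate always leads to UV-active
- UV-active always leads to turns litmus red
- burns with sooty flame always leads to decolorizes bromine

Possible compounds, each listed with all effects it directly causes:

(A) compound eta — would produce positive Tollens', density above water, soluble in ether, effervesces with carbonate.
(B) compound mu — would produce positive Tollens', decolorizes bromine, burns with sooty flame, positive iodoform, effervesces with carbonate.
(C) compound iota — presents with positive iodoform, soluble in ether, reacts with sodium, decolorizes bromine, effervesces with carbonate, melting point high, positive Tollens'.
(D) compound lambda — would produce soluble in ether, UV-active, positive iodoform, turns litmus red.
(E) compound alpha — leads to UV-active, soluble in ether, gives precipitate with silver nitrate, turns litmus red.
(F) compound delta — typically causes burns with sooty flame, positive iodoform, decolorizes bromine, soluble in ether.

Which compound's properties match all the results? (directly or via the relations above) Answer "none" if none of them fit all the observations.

none

Testing each hypothesis:
(A) compound eta — does not account for melting point low, decolorizes bromine, positive iodoform, turns litmus red
(B) compound mu — does not account for soluble in ether, melting point low, turns litmus red
(C) compound iota — fails on melting point low, turns litmus red (predicts melting point high, not melting point low)
(D) compound lambda — does not account for positive Tollens', melting point low, decolorizes bromine, effervesces with carbonate
(E) compound alpha — soluble in ether yes; positive Tollens' NO; melting point low NO; decolorizes bromine NO; effervesces with carbonate NO; positive iodoform NO; turns litmus red yes
(F) compound delta — soluble in ether yes; positive Tollens' NO; melting point low NO; decolorizes bromine yes; effervesces with carbonate NO; positive iodoform yes; turns litmus red NO
Every candidate fails on at least one observation.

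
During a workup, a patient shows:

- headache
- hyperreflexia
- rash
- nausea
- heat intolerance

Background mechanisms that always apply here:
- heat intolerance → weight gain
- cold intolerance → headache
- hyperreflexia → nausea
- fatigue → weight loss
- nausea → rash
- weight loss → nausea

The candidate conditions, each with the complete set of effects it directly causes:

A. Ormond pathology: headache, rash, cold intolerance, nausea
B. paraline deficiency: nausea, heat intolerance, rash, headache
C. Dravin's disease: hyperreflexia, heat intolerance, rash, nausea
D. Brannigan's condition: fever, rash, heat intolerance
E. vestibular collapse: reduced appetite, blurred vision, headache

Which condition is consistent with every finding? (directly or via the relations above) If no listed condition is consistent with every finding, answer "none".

Per-candidate check:
(A) Ormond pathology — headache ✓; hyperreflexia ✗; rash ✓; nausea ✓; heat intolerance ✗
(B) paraline deficiency — headache ✓; hyperreflexia ✗; rash ✓; nausea ✓; heat intolerance ✓
(C) Dravin's disease — does not account for headache
(D) Brannigan's condition — does not account for headache, hyperreflexia, nausea
(E) vestibular collapse — does not account for hyperreflexia, rash, nausea, heat intolerance
No candidate is consistent with all observations.

none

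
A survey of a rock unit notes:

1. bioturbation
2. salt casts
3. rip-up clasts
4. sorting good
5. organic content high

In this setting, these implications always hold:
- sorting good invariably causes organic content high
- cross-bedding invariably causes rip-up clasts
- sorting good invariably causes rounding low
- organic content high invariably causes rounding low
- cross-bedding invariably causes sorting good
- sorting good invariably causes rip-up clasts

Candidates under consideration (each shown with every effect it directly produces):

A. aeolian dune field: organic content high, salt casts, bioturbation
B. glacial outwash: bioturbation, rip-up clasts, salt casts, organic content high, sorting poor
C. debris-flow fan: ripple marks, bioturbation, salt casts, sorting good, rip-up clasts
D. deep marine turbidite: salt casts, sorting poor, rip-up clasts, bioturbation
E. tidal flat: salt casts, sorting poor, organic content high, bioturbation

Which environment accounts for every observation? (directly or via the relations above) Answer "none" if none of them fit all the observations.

C

For each candidate, compare predicted effects to what was observed:
(A) aeolian dune field — does not account for rip-up clasts, sorting good
(B) glacial outwash — bioturbation +; salt casts +; rip-up clasts +; sorting good -; organic content high +
(C) debris-flow fan — bioturbation +; salt casts +; rip-up clasts +; sorting good +; organic content high + (by sorting good → organic content high)
(D) deep marine turbidite — bioturbation +; salt casts +; rip-up clasts +; sorting good -; organic content high -
(E) tidal flat — bioturbation +; salt casts +; rip-up clasts -; sorting good -; organic content high +
Only (C) is consistent with every observation.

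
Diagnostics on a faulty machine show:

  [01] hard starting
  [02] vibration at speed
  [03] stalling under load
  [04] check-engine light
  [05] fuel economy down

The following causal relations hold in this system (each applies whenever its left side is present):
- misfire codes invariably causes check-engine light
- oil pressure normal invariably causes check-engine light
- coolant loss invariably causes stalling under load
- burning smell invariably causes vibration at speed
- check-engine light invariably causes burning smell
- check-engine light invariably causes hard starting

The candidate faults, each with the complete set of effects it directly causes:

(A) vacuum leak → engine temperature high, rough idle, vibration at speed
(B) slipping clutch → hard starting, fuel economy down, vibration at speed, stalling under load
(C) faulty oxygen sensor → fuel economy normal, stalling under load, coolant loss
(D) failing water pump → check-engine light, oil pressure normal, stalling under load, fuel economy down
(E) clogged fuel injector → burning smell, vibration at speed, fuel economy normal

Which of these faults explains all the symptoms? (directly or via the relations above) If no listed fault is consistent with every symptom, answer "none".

D

For each candidate, compare predicted effects to what was observed:
(A) vacuum leak — does not account for hard starting, stalling under load, check-engine light, fuel economy down
(B) slipping clutch — does not account for check-engine light
(C) faulty oxygen sensor — hard starting ✗; vibration at speed ✗; stalling under load ✓; check-engine light ✗; fuel economy down ✗
(D) failing water pump — hard starting ✓ (by check-engine light → hard starting); vibration at speed ✓ (by check-engine light → burning smell → vibration at speed); stalling under load ✓; check-engine light ✓; fuel economy down ✓
(E) clogged fuel injector — hard starting ✗; vibration at speed ✓; stalling under load ✗; check-engine light ✗; fuel economy down ✗
(D) alone accounts for all the evidence.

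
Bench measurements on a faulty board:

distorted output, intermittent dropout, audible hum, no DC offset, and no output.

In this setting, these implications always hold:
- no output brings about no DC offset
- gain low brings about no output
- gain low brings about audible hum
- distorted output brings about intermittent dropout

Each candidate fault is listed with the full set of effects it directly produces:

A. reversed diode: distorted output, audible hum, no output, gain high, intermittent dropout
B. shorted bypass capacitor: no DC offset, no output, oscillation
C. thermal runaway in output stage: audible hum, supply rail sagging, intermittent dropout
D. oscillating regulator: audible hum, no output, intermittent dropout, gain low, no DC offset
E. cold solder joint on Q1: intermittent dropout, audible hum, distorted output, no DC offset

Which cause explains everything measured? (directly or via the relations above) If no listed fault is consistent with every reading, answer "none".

A

Per-candidate check:
(A) reversed diode — distorted output match; intermittent dropout match; audible hum match; no DC offset match (via no output → no DC offset); no output match
(B) shorted bypass capacitor — distorted output miss; intermittent dropout miss; audible hum miss; no DC offset match; no output match
(C) thermal runaway in output stage — does not account for distorted output, no DC offset, no output
(D) oscillating regulator — distorted output miss; intermittent dropout match; audible hum match; no DC offset match; no output match
(E) cold solder joint on Q1 — distorted output match; intermittent dropout match; audible hum match; no DC offset match; no output miss
Only (A) is consistent with every observation.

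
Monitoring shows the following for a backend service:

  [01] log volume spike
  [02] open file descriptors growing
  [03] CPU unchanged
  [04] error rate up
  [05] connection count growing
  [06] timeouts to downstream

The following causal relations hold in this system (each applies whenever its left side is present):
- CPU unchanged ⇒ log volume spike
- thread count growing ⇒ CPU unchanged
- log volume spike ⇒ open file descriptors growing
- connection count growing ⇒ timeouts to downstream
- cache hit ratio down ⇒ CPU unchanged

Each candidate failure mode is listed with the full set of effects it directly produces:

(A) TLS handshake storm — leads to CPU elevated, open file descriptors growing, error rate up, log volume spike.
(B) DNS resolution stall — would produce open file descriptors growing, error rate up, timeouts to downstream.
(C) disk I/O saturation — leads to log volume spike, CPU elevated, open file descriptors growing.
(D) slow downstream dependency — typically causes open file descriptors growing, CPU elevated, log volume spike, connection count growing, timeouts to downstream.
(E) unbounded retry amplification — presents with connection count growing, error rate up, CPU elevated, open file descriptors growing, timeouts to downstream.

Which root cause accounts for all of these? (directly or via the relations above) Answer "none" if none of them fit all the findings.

none

Checking each candidate against the observations:
(A) TLS handshake storm — log volume spike match; open file descriptors growing match; CPU unchanged miss; error rate up match; connection count growing miss; timeouts to downstream miss
(B) DNS resolution stall — log volume spike miss; open file descriptors growing match; CPU unchanged miss; error rate up match; connection count growing miss; timeouts to downstream match
(C) disk I/O saturation — log volume spike match; open file descriptors growing match; CPU unchanged miss; error rate up miss; connection count growing miss; timeouts to downstream miss
(D) slow downstream dependency — log volume spike match; open file descriptors growing match; CPU unchanged miss; error rate up miss; connection count growing match; timeouts to downstream match
(E) unbounded retry amplification — fails on log volume spike, CPU unchanged (predicts CPU elevated, not CPU unchanged)
None of the listed candidates fits everything.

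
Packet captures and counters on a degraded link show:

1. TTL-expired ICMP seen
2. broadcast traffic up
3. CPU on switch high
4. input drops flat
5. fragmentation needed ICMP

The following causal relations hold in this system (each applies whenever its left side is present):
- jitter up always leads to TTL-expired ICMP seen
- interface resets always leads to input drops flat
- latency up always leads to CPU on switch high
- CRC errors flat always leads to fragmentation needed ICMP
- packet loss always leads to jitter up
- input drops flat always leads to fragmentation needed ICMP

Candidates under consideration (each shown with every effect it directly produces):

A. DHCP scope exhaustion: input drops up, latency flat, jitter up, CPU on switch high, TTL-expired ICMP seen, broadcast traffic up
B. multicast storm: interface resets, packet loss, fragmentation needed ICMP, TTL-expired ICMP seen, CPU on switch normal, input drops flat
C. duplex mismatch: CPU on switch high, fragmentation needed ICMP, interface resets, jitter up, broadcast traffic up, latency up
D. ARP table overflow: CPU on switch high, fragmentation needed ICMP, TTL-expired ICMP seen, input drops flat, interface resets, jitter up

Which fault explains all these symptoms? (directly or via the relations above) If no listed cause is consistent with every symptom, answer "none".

C

Per-candidate check:
(A) DHCP scope exhaustion — TTL-expired ICMP seen yes; broadcast traffic up yes; CPU on switch high yes; input drops flat NO; fragmentation needed ICMP NO
(B) multicast storm — fails on broadcast traffic up, CPU on switch high (predicts CPU on switch normal, not CPU on switch high)
(C) duplex mismatch — TTL-expired ICMP seen yes (via jitter up → TTL-expired ICMP seen); broadcast traffic up yes; CPU on switch high yes; input drops flat yes (via interface resets → input drops flat); fragmentation needed ICMP yes
(D) ARP table overflow — does not account for broadcast traffic up
Only (C) is consistent with every observation.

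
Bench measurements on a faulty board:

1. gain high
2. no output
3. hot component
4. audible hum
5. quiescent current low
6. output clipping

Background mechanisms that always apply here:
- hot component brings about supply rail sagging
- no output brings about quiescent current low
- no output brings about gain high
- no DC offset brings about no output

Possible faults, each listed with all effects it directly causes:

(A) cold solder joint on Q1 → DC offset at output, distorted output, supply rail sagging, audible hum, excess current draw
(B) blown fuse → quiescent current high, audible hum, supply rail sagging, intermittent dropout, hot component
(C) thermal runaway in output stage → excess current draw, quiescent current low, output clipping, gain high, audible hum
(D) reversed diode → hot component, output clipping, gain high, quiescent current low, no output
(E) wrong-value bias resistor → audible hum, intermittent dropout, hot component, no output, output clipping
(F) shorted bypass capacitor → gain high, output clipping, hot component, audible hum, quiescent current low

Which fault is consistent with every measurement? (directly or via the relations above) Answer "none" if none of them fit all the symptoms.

Testing each hypothesis:
(A) cold solder joint on Q1 — gain high NO; no output NO; hot component NO; audible hum yes; quiescent current low NO; output clipping NO
(B) blown fuse — fails on gain high, no output, quiescent current low, output clipping (predicts quiescent current high, not quiescent current low)
(C) thermal runaway in output stage — gain high yes; no output NO; hot component NO; audible hum yes; quiescent current low yes; output clipping yes
(D) reversed diode — gain high yes; no output yes; hot component yes; audible hum NO; quiescent current low yes; output clipping yes
(E) wrong-value bias resistor — accounts for every observation (gain high through no output → gain high)
(F) shorted bypass capacitor — does not account for no output
(E) is the only candidate with no mismatches.

E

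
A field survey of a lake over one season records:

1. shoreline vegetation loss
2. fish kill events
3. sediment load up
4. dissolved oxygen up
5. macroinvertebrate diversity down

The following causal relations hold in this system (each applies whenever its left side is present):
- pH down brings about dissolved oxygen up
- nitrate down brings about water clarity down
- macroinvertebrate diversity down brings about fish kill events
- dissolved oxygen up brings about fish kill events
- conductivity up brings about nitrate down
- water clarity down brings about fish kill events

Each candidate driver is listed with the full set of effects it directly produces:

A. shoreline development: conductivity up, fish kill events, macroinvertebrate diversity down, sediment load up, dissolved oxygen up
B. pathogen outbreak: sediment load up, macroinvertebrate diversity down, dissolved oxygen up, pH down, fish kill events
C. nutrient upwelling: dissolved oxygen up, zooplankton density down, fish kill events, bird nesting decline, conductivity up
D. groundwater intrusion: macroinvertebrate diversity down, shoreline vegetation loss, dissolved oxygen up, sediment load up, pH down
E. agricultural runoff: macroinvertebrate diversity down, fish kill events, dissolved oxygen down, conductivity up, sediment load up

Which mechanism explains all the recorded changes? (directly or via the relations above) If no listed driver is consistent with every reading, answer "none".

D

For each candidate, compare predicted effects to what was observed:
(A) shoreline development — shoreline vegetation loss ✗; fish kill events ✓; sediment load up ✓; dissolved oxygen up ✓; macroinvertebrate diversity down ✓
(B) pathogen outbreak — does not account for shoreline vegetation loss
(C) nutrient upwelling — shoreline vegetation loss ✗; fish kill events ✓; sediment load up ✗; dissolved oxygen up ✓; macroinvertebrate diversity down ✗
(D) groundwater intrusion — shoreline vegetation loss ✓; fish kill events ✓ (via dissolved oxygen up → fish kill events); sediment load up ✓; dissolved oxygen up ✓; macroinvertebrate diversity down ✓
(E) agricultural runoff — shoreline vegetation loss ✗; fish kill events ✓; sediment load up ✓; dissolved oxygen up ✗; macroinvertebrate diversity down ✓
(D) alone accounts for all the evidence.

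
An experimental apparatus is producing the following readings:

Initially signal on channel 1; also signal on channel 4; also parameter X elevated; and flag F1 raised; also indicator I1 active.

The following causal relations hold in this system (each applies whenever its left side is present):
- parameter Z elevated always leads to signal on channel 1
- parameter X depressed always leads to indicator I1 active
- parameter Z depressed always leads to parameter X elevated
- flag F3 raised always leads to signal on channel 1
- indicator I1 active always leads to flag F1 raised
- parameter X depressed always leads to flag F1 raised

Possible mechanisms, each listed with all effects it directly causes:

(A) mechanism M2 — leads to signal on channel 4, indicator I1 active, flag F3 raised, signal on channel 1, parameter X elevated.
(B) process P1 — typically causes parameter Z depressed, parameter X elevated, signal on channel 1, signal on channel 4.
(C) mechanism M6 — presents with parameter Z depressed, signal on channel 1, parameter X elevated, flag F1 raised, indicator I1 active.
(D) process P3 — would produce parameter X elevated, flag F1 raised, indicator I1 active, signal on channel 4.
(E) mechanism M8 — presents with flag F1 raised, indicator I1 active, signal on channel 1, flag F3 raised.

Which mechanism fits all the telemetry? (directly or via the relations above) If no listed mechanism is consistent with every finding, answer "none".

A

Per-candidate check:
(A) mechanism M2 — signal on channel 1 match; signal on channel 4 match; parameter X elevated match; flag F1 raised match (by indicator I1 active → flag F1 raised); indicator I1 active match
(B) process P1 — signal on channel 1 match; signal on channel 4 match; parameter X elevated match; flag F1 raised miss; indicator I1 active miss
(C) mechanism M6 — does not account for signal on channel 4
(D) process P3 — signal on channel 1 miss; signal on channel 4 match; parameter X elevated match; flag F1 raised match; indicator I1 active match
(E) mechanism M8 — signal on channel 1 match; signal on channel 4 miss; parameter X elevated miss; flag F1 raised match; indicator I1 active match
(A) is the only candidate with no mismatches.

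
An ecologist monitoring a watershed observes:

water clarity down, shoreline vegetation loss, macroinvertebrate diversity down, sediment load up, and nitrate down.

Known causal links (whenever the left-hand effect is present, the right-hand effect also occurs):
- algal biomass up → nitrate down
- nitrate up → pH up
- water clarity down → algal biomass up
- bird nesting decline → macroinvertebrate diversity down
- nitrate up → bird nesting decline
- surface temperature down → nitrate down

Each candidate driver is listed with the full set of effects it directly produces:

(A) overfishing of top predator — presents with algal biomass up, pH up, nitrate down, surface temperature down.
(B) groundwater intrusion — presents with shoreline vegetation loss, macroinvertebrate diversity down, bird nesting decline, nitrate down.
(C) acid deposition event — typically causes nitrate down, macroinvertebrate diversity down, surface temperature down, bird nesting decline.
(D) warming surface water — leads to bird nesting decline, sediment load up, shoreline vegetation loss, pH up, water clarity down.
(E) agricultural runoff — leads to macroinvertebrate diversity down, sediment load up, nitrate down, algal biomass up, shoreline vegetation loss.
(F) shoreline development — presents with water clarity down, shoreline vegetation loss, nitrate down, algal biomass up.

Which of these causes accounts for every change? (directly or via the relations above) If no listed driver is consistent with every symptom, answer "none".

D

Per-candidate check:
(A) overfishing of top predator — does not account for water clarity down, shoreline vegetation loss, macroinvertebrate diversity down, sediment load up
(B) groundwater intrusion — does not account for water clarity down, sediment load up
(C) acid deposition event — water clarity down NO; shoreline vegetation loss NO; macroinvertebrate diversity down yes; sediment load up NO; nitrate down yes
(D) warming surface water — water clarity down yes; shoreline vegetation loss yes; macroinvertebrate diversity down yes (through bird nesting decline → macroinvertebrate diversity down); sediment load up yes; nitrate down yes (through water clarity down → algal biomass up → nitrate down)
(E) agricultural runoff — does not account for water clarity down
(F) shoreline development — does not account for macroinvertebrate diversity down, sediment load up
(D) alone accounts for all the evidence.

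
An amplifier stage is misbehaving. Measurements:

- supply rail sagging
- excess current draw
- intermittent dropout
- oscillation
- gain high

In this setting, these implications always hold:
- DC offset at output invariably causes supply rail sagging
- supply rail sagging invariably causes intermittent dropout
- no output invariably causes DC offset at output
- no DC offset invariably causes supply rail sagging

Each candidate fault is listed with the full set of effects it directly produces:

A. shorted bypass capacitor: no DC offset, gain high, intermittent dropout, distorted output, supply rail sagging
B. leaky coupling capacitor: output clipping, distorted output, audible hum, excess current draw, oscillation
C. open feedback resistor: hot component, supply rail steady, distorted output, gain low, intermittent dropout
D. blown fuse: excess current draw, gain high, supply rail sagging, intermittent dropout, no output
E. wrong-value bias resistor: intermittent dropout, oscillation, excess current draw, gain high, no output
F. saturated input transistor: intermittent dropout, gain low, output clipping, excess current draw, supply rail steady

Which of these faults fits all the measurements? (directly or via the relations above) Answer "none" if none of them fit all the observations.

E

For each candidate, compare predicted effects to what was observed:
(A) shorted bypass capacitor — supply rail sagging match; excess current draw miss; intermittent dropout match; oscillation miss; gain high match
(B) leaky coupling capacitor — does not account for supply rail sagging, intermittent dropout, gain high
(C) open feedback resistor — supply rail sagging miss; excess current draw miss; intermittent dropout match; oscillation miss; gain high miss
(D) blown fuse — supply rail sagging match; excess current draw match; intermittent dropout match; oscillation miss; gain high match
(E) wrong-value bias resistor — accounts for every observation (supply rail sagging by no output → DC offset at output → supply rail sagging)
(F) saturated input transistor — supply rail sagging miss; excess current draw match; intermittent dropout match; oscillation miss; gain high miss
Only (E) is consistent with every observation.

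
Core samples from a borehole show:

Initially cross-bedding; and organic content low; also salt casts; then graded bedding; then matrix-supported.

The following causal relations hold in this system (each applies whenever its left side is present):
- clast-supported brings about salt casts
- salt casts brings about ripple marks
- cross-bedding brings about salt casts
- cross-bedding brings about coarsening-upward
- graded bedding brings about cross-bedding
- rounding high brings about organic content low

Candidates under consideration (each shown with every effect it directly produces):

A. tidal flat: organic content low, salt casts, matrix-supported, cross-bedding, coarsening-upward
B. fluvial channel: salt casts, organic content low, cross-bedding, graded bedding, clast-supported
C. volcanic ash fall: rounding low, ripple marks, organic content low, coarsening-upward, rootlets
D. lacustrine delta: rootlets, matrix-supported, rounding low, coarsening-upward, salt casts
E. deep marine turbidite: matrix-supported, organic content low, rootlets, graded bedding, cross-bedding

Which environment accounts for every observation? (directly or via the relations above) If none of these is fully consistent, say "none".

Checking each candidate against the observations:
(A) tidal flat — cross-bedding match; organic content low match; salt casts match; graded bedding miss; matrix-supported match
(B) fluvial channel — cross-bedding match; organic content low match; salt casts match; graded bedding match; matrix-supported miss
(C) volcanic ash fall — cross-bedding miss; organic content low match; salt casts miss; graded bedding miss; matrix-supported miss
(D) lacustrine delta — cross-bedding miss; organic content low miss; salt casts match; graded bedding miss; matrix-supported match
(E) deep marine turbidite — cross-bedding match; organic content low match; salt casts match (through cross-bedding → salt casts); graded bedding match; matrix-supported match
(E) alone accounts for all the evidence.

E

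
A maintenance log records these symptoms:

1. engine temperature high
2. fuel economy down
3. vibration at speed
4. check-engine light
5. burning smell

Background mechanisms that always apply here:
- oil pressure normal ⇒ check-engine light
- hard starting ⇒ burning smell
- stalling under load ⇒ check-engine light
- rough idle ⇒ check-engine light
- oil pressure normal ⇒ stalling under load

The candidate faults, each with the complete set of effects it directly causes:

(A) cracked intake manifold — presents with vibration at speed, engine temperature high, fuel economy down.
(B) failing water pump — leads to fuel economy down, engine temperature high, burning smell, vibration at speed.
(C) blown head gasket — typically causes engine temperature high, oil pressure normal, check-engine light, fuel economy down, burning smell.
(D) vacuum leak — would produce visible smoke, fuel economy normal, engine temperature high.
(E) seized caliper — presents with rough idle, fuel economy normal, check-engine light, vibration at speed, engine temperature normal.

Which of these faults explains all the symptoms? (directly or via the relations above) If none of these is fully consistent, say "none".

none

Checking each candidate against the observations:
(A) cracked intake manifold — engine temperature high yes; fuel economy down yes; vibration at speed yes; check-engine light NO; burning smell NO
(B) failing water pump — does not account for check-engine light
(C) blown head gasket — does not account for vibration at speed
(D) vacuum leak — fails on fuel economy down, vibration at speed, check-engine light, burning smell (predicts fuel economy normal, not fuel economy down)
(E) seized caliper — fails on engine temperature high, fuel economy down, burning smell (predicts engine temperature normal, not engine temperature high; predicts fuel economy normal, not fuel economy down)
None of the listed candidates fits everything.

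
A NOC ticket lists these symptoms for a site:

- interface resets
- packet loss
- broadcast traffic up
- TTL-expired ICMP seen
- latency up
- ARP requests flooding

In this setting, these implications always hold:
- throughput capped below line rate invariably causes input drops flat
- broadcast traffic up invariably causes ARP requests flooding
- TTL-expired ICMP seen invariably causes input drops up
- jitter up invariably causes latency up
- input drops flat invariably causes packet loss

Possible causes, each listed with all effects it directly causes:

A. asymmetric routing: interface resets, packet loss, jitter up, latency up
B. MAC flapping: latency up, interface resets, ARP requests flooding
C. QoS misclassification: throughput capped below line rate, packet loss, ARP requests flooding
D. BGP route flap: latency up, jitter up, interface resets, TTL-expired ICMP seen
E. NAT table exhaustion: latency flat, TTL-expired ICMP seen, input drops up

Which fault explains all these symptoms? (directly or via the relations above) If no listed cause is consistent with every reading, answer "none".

none

Per-candidate check:
(A) asymmetric routing — does not account for broadcast traffic up, TTL-expired ICMP seen, ARP requests flooding
(B) MAC flapping — does not account for packet loss, broadcast traffic up, TTL-expired ICMP seen
(C) QoS misclassification — interface resets miss; packet loss match; broadcast traffic up miss; TTL-expired ICMP seen miss; latency up miss; ARP requests flooding match
(D) BGP route flap — interface resets match; packet loss miss; broadcast traffic up miss; TTL-expired ICMP seen match; latency up match; ARP requests flooding miss
(E) NAT table exhaustion — fails on interface resets, packet loss, broadcast traffic up, latency up, ARP requests flooding (predicts latency flat, not latency up)
None of the listed candidates fits everything.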